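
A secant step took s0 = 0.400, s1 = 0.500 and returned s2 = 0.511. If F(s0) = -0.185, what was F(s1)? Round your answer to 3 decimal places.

-0.018

The secant line through (0.400, -0.185) and (0.500, F(s1)) crosses zero at s2 = 0.511.
So (0.400, -0.185), (0.500, F(s1)), (0.511, 0) are collinear:
F(s1) = -0.185 · (0.500 − 0.511) / (0.400 − 0.511) = -0.185 · (-0.01100)/(-0.11100) = -0.01833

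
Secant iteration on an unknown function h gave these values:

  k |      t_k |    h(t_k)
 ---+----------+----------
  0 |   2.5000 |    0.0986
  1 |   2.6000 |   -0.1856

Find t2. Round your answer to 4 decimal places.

2.5347

t2 = 2.6000 − (-0.1856)·(2.6000 − 2.5000) / (-0.1856 − 0.0986)
   = 2.6000 − (-0.018560)/(-0.284200) = 2.534694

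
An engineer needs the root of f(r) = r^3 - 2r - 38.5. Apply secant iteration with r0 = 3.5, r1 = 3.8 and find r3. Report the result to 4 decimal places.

3.5736

f(3.5) = -2.625000, f(3.8) = 8.772000
r2 = 3.800000 − 8.772000·(3.800000 − 3.500000) / (8.772000 − (-2.625000)) = 3.800000 − (2.631600)/(11.397000) = 3.569097
f(3.569097) = -0.173413
r3 = 3.569097 − (-0.173413)·(3.569097 − 3.800000) / (-0.173413 − 8.772000) = 3.569097 − (0.040042)/(-8.945413) = 3.573573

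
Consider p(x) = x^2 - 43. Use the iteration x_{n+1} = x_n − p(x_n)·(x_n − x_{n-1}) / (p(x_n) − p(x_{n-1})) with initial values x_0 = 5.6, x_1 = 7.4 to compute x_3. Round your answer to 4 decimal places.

6.5537

p(5.6) = -11.640000, p(7.4) = 11.760000
x_2 = 7.400000 − 11.760000·(7.400000 − 5.600000) / (11.760000 − (-11.640000)) = 7.400000 − (21.168000)/(23.400000) = 6.495385
p(6.495385) = -0.809979
x_3 = 6.495385 − (-0.809979)·(6.495385 − 7.400000) / (-0.809979 − 11.760000) = 6.495385 − (0.732719)/(-12.569979) = 6.553676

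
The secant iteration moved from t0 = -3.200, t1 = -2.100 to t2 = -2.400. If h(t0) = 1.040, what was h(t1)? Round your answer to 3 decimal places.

The secant line through (-3.200, 1.040) and (-2.100, h(t1)) crosses zero at t2 = -2.400.
So (-3.200, 1.040), (-2.100, h(t1)), (-2.400, 0) are collinear:
h(t1) = 1.040 · (-2.100 − (-2.400)) / (-3.200 − (-2.400)) = 1.040 · (0.30000)/(-0.80000) = -0.39000

-0.390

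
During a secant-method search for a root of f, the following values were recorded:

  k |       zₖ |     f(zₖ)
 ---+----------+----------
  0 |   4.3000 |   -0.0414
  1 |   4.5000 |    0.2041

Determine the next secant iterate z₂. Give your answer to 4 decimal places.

4.3337

z₂ = 4.5000 − 0.2041·(4.5000 − 4.3000) / (0.2041 − (-0.0414))
   = 4.5000 − (0.040820)/(0.245500) = 4.333727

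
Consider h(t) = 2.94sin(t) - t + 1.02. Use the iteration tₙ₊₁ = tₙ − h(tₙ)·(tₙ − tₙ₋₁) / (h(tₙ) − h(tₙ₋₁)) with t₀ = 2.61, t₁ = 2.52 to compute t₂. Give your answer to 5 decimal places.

2.58122

h(2.61) = -0.0996939, h(2.52) = 0.2120521
t₂ = 2.5200000 − 0.2120521·(2.5200000 − 2.6100000) / (0.2120521 − (-0.0996939)) = 2.5200000 − (-0.0190847)/(0.3117460) = 2.5812187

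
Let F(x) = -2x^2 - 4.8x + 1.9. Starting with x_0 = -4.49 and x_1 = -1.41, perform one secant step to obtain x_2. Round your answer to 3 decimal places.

-2.080

F(-4.49) = -16.86820, F(-1.41) = 4.69180
x_2 = -1.41000 − 4.69180·(-1.41000 − (-4.49000)) / (4.69180 − (-16.86820)) = -1.41000 − (14.45074)/(21.56000) = -2.08026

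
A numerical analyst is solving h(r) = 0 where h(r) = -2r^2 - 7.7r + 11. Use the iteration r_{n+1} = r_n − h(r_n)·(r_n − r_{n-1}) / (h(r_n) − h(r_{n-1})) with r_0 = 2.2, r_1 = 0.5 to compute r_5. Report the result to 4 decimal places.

1.1091

h(2.2) = -15.620000, h(0.5) = 6.650000
r_2 = 0.500000 − 6.650000·(0.500000 − 2.200000) / (6.650000 − (-15.620000)) = 0.500000 − (-11.305000)/(22.270000) = 1.007634
h(1.007634) = 1.210570
r_3 = 1.007634 − 1.210570·(1.007634 − 0.500000) / (1.210570 − 6.650000) = 1.007634 − (0.614526)/(-5.439430) = 1.120610
h(1.120610) = -0.140228
r_4 = 1.120610 − (-0.140228)·(1.120610 − 1.007634) / (-0.140228 − 1.210570) = 1.120610 − (-0.015842)/(-1.350799) = 1.108882
h(1.108882) = 0.002375
r_5 = 1.108882 − 0.002375·(1.108882 − 1.120610) / (0.002375 − (-0.140228)) = 1.108882 − (-0.000028)/(0.142603) = 1.109077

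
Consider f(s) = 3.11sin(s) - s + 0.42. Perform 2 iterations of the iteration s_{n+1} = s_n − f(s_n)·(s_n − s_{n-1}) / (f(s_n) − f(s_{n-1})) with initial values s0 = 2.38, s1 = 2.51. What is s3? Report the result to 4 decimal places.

2.4362

f(2.38) = 0.186133, f(2.51) = -0.253760
s2 = 2.510000 − (-0.253760)·(2.510000 − 2.380000) / (-0.253760 − 0.186133) = 2.510000 − (-0.032989)/(-0.439893) = 2.435007
f(2.435007) = 0.004131
s3 = 2.435007 − 0.004131·(2.435007 − 2.510000) / (0.004131 − (-0.253760)) = 2.435007 − (-0.000310)/(0.257890) = 2.436208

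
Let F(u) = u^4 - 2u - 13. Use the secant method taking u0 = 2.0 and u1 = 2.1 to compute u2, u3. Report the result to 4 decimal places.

F(2.0) = -1.000000, F(2.1) = 2.248100
u2 = 2.100000 − 2.248100·(2.100000 − 2.000000) / (2.248100 − (-1.000000)) = 2.100000 − (0.224810)/(3.248100) = 2.030787
F(2.030787) = -0.053400
u3 = 2.030787 − (-0.053400)·(2.030787 − 2.100000) / (-0.053400 − 2.248100) = 2.030787 − (0.003696)/(-2.301500) = 2.032393

2.0308, 2.0324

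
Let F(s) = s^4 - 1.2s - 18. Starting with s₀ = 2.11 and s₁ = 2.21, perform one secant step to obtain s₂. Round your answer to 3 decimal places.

2.128

F(2.11) = -0.71081, F(2.21) = 3.20243
s₂ = 2.21000 − 3.20243·(2.21000 − 2.11000) / (3.20243 − (-0.71081)) = 2.21000 − (0.32024)/(3.91324) = 2.12816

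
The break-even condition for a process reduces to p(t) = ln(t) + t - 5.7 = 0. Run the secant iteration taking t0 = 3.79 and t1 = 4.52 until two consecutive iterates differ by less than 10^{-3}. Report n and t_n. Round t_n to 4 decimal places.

n = 4, t_n = 4.2525

p(3.79) = -0.577634, p(4.52) = 0.328512
t2 = 4.520000 − 0.328512·(0.730000)/(0.906146) = 4.255348;  |Δ| = 0.264652
p(4.255348) = 0.003524
t3 = 4.255348 − 0.003524·(-0.264652)/(-0.324988) = 4.252478;  |Δ| = 0.002870
p(4.252478) = -0.000020
t4 = 4.252478 − (-0.000020)·(-0.002870)/(-0.003544) = 4.252494;  |Δ| = 0.000016
|t4 − t3| = 0.000016 < 10^{-3}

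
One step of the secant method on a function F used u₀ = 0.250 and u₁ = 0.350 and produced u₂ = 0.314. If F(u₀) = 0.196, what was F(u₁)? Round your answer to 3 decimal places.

-0.110

The secant line through (0.250, 0.196) and (0.350, F(u₁)) crosses zero at u₂ = 0.314.
So (0.250, 0.196), (0.350, F(u₁)), (0.314, 0) are collinear:
F(u₁) = 0.196 · (0.350 − 0.314) / (0.250 − 0.314) = 0.196 · (0.03600)/(-0.06400) = -0.11025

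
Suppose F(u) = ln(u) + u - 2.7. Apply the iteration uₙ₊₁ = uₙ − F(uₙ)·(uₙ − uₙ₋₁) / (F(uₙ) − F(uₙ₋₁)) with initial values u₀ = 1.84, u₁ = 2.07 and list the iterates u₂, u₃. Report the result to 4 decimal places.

F(1.84) = -0.250234, F(2.07) = 0.097549
u₂ = 2.070000 − 0.097549·(2.070000 − 1.840000) / (0.097549 − (-0.250234)) = 2.070000 − (0.022436)/(0.347783) = 2.005488
F(2.005488) = 0.001375
u₃ = 2.005488 − 0.001375·(2.005488 − 2.070000) / (0.001375 − 0.097549) = 2.005488 − (-0.000089)/(-0.096173) = 2.004565

2.0055, 2.0046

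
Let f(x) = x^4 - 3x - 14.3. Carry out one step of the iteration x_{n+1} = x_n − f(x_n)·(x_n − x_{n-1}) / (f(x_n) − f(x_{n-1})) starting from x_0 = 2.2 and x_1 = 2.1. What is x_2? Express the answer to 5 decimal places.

f(2.2) = 2.5256000, f(2.1) = -1.1519000
x_2 = 2.1000000 − (-1.1519000)·(2.1000000 − 2.2000000) / (-1.1519000 − 2.5256000) = 2.1000000 − (0.1151900)/(-3.6775000) = 2.1313229

2.13132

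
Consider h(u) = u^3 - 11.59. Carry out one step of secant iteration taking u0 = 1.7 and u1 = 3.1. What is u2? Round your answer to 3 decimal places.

h(1.7) = -6.67700, h(3.1) = 18.20100
u2 = 3.10000 − 18.20100·(3.10000 − 1.70000) / (18.20100 − (-6.67700)) = 3.10000 − (25.48140)/(24.87800) = 2.07575

2.076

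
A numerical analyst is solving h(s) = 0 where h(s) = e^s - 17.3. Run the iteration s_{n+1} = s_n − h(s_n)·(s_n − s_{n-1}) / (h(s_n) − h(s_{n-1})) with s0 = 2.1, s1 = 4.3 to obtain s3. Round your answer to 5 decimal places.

2.59425

h(2.1) = -9.1338301, h(4.3) = 56.3997937
s2 = 4.3000000 − 56.3997937·(4.3000000 − 2.1000000) / (56.3997937 − (-9.1338301)) = 4.3000000 − (124.0795461)/(65.5336238) = 2.4066277
h(2.4066277) = -6.2035224
s3 = 2.4066277 − (-6.2035224)·(2.4066277 − 4.3000000) / (-6.2035224 − 56.3997937) = 2.4066277 − (11.7455772)/(-62.6033161) = 2.5942468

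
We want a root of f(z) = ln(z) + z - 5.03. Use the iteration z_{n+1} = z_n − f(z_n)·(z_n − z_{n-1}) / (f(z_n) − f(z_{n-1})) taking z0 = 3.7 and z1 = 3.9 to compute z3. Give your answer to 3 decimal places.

f(3.7) = -0.02167, f(3.9) = 0.23098
z2 = 3.90000 − 0.23098·(3.90000 − 3.70000) / (0.23098 − (-0.02167)) = 3.90000 − (0.04620)/(0.25264) = 3.71715
f(3.71715) = 0.00011
z3 = 3.71715 − 0.00011·(3.71715 − 3.90000) / (0.00011 − 0.23098) = 3.71715 − (-0.00002)/(-0.23087) = 3.71707

3.717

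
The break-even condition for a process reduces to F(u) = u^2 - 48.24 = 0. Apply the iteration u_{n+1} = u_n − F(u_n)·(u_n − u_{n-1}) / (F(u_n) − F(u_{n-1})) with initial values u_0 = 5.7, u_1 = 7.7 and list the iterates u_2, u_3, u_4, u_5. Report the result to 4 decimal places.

F(5.7) = -15.750000, F(7.7) = 11.050000
u_2 = 7.700000 − 11.050000·(7.700000 − 5.700000) / (11.050000 − (-15.750000)) = 7.700000 − (22.100000)/(26.800000) = 6.875373
F(6.875373) = -0.969244
u_3 = 6.875373 − (-0.969244)·(6.875373 − 7.700000) / (-0.969244 − 11.050000) = 6.875373 − (0.799265)/(-12.019244) = 6.941872
F(6.941872) = -0.050415
u_4 = 6.941872 − (-0.050415)·(6.941872 − 6.875373) / (-0.050415 − (-0.969244)) = 6.941872 − (-0.003353)/(0.918830) = 6.945521
F(6.945521) = 0.000256
u_5 = 6.945521 − 0.000256·(6.945521 − 6.941872) / (0.000256 − (-0.050415)) = 6.945521 − (0.000001)/(0.050671) = 6.945502

6.8754, 6.9419, 6.9455, 6.9455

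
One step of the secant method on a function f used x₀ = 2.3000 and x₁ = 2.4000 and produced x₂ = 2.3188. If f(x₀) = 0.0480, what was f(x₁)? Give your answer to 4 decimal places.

-0.2073

The secant line through (2.3000, 0.0480) and (2.4000, f(x₁)) crosses zero at x₂ = 2.3188.
So (2.3000, 0.0480), (2.4000, f(x₁)), (2.3188, 0) are collinear:
f(x₁) = 0.0480 · (2.4000 − 2.3188) / (2.3000 − 2.3188) = 0.0480 · (0.081200)/(-0.018800) = -0.207319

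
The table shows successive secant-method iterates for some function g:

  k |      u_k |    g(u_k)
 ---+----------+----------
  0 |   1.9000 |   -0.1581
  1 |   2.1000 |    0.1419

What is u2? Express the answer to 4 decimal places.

2.0054

u2 = 2.1000 − 0.1419·(2.1000 − 1.9000) / (0.1419 − (-0.1581))
   = 2.1000 − (0.028380)/(0.300000) = 2.005400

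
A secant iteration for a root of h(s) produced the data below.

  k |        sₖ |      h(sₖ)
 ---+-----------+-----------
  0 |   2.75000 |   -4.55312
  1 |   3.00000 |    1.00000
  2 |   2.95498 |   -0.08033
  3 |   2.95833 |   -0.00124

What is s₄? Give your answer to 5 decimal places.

s₄ = 2.95833 − (-0.00124)·(2.95833 − 2.95498) / (-0.00124 − (-0.08033))
   = 2.95833 − (-0.0000042)/(0.0790900) = 2.9583825

2.95838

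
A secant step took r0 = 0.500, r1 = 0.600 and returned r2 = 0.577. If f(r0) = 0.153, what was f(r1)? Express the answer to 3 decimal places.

The secant line through (0.500, 0.153) and (0.600, f(r1)) crosses zero at r2 = 0.577.
So (0.500, 0.153), (0.600, f(r1)), (0.577, 0) are collinear:
f(r1) = 0.153 · (0.600 − 0.577) / (0.500 − 0.577) = 0.153 · (0.02300)/(-0.07700) = -0.04570

-0.046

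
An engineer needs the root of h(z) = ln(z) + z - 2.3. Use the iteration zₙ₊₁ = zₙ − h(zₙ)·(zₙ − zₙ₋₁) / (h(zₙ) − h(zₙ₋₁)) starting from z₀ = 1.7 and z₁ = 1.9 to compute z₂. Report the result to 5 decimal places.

1.74458

h(1.7) = -0.0693717, h(1.9) = 0.2418539
z₂ = 1.9000000 − 0.2418539·(1.9000000 − 1.7000000) / (0.2418539 − (-0.0693717)) = 1.9000000 − (0.0483708)/(0.3112256) = 1.7445797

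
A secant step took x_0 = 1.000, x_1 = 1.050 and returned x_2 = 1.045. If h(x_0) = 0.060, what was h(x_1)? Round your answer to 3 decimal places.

-0.007

The secant line through (1.000, 0.060) and (1.050, h(x_1)) crosses zero at x_2 = 1.045.
So (1.000, 0.060), (1.050, h(x_1)), (1.045, 0) are collinear:
h(x_1) = 0.060 · (1.050 − 1.045) / (1.000 − 1.045) = 0.060 · (0.00500)/(-0.04500) = -0.00667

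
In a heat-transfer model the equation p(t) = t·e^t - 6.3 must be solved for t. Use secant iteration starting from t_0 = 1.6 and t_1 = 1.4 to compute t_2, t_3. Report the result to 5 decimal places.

p(1.6) = 1.6248519, p(1.4) = -0.6227200
t_2 = 1.4000000 − (-0.6227200)·(1.4000000 − 1.6000000) / (-0.6227200 − 1.6248519) = 1.4000000 − (0.1245440)/(-2.2475719) = 1.4554127
p(1.4554127) = -0.0617344
t_3 = 1.4554127 − (-0.0617344)·(1.4554127 − 1.4000000) / (-0.0617344 − (-0.6227200)) = 1.4554127 − (-0.0034209)/(0.5609856) = 1.4615107

1.45541, 1.46151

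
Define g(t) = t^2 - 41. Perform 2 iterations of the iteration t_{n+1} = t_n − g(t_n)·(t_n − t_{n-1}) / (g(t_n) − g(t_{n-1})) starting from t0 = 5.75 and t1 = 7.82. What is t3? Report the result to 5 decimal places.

g(5.75) = -7.9375000, g(7.82) = 20.1524000
t2 = 7.8200000 − 20.1524000·(7.8200000 − 5.7500000) / (20.1524000 − (-7.9375000)) = 7.8200000 − (41.7154680)/(28.0899000) = 6.3349300
g(6.3349300) = -0.8686620
t3 = 6.3349300 − (-0.8686620)·(6.3349300 − 7.8200000) / (-0.8686620 − 20.1524000) = 6.3349300 − (1.2900239)/(-21.0210620) = 6.3962982

6.39630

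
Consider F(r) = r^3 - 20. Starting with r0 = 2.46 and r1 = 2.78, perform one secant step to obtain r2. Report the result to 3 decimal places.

2.708

F(2.46) = -5.11306, F(2.78) = 1.48495
r2 = 2.78000 − 1.48495·(2.78000 − 2.46000) / (1.48495 − (-5.11306)) = 2.78000 − (0.47518)/(6.59802) = 2.70798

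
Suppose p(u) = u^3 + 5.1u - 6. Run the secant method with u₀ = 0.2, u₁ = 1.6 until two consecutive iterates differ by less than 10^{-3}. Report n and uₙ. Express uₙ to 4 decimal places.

p(0.2) = -4.972000, p(1.6) = 6.256000
u₂ = 1.600000 − 6.256000·(1.400000)/(11.228000) = 0.819950;  |Δ| = 0.780050
p(0.819950) = -1.266987
u₃ = 0.819950 − (-1.266987)·(-0.780050)/(-7.522987) = 0.951323;  |Δ| = 0.131372
p(0.951323) = -0.287294
u₄ = 0.951323 − (-0.287294)·(0.131372)/(0.979693) = 0.989847;  |Δ| = 0.038525
p(0.989847) = 0.018072
u₅ = 0.989847 − 0.018072·(0.038525)/(0.305367) = 0.987567;  |Δ| = 0.002280
p(0.987567) = -0.000242
u₆ = 0.987567 − (-0.000242)·(-0.002280)/(-0.018314) = 0.987598;  |Δ| = 0.000030
|u₆ − u₅| = 0.000030 < 10^{-3}

n = 6, uₙ = 0.9876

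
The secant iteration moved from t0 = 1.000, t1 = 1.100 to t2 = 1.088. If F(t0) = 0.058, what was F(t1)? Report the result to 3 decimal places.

-0.008

The secant line through (1.000, 0.058) and (1.100, F(t1)) crosses zero at t2 = 1.088.
So (1.000, 0.058), (1.100, F(t1)), (1.088, 0) are collinear:
F(t1) = 0.058 · (1.100 − 1.088) / (1.000 − 1.088) = 0.058 · (0.01200)/(-0.08800) = -0.00791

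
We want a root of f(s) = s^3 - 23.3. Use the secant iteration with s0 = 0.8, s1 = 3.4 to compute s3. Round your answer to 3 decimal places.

f(0.8) = -22.78800, f(3.4) = 16.00400
s2 = 3.40000 − 16.00400·(3.40000 − 0.80000) / (16.00400 − (-22.78800)) = 3.40000 − (41.61040)/(38.79200) = 2.32735
f(2.32735) = -10.69384
s3 = 2.32735 − (-10.69384)·(2.32735 − 3.40000) / (-10.69384 − 16.00400) = 2.32735 − (11.47079)/(-26.69784) = 2.75700

2.757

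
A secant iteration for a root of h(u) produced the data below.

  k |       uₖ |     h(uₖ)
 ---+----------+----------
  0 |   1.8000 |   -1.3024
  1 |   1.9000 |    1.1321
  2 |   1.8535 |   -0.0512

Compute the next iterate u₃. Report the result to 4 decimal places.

1.8555

u₃ = 1.8535 − (-0.0512)·(1.8535 − 1.9000) / (-0.0512 − 1.1321)
   = 1.8535 − (0.002381)/(-1.183300) = 1.855512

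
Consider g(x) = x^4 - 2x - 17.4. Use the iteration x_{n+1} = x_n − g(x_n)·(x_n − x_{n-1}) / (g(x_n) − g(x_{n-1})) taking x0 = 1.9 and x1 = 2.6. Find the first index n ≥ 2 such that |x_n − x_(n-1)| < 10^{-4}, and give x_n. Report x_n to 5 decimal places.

g(1.9) = -8.1679000, g(2.6) = 23.0976000
x2 = 2.6000000 − 23.0976000·(0.7000000)/(31.2655000) = 2.0828703;  |Δ| = 0.5171297
g(2.0828703) = -2.7444728
x3 = 2.0828703 − (-2.7444728)·(-0.5171297)/(-25.8420728) = 2.1377903;  |Δ| = 0.0549201
g(2.1377903) = -0.7893326
x4 = 2.1377903 − (-0.7893326)·(0.0549201)/(1.9551402) = 2.1599628;  |Δ| = 0.0221724
g(2.1599628) = 0.0463965
x5 = 2.1599628 − 0.0463965·(0.0221724)/(0.8357291) = 2.1587318;  |Δ| = 0.0012309
g(2.1587318) = -0.0007164
x6 = 2.1587318 − (-0.0007164)·(-0.0012309)/(-0.0471129) = 2.1587505;  |Δ| = 0.0000187
|x6 − x5| = 0.0000187 < 10^{-4}

n = 6, x_n = 2.15875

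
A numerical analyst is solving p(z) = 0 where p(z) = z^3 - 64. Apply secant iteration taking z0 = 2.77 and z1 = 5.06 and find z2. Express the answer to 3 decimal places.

3.674

p(2.77) = -42.74607, p(5.06) = 65.55422
z2 = 5.06000 − 65.55422·(5.06000 − 2.77000) / (65.55422 − (-42.74607)) = 5.06000 − (150.11915)/(108.30028) = 3.67386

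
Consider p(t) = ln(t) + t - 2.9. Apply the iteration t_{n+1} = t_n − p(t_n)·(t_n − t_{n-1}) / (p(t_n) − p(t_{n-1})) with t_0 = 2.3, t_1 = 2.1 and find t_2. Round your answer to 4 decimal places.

2.1399

p(2.3) = 0.232909, p(2.1) = -0.058063
t_2 = 2.100000 − (-0.058063)·(2.100000 − 2.300000) / (-0.058063 − 0.232909) = 2.100000 − (0.011613)/(-0.290972) = 2.139909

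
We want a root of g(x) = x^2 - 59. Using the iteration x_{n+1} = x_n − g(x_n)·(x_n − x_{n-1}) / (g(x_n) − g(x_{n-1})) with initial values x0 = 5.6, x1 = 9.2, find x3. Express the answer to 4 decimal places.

g(5.6) = -27.640000, g(9.2) = 25.640000
x2 = 9.200000 − 25.640000·(9.200000 − 5.600000) / (25.640000 − (-27.640000)) = 9.200000 − (92.304000)/(53.280000) = 7.467568
g(7.467568) = -3.235435
x3 = 7.467568 − (-3.235435)·(7.467568 − 9.200000) / (-3.235435 − 25.640000) = 7.467568 − (5.605172)/(-28.875435) = 7.661683

7.6617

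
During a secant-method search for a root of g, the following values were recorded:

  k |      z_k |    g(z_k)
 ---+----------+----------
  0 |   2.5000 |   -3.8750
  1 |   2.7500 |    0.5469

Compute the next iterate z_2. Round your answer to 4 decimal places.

z_2 = 2.7500 − 0.5469·(2.7500 − 2.5000) / (0.5469 − (-3.8750))
   = 2.7500 − (0.136725)/(4.421900) = 2.719080

2.7191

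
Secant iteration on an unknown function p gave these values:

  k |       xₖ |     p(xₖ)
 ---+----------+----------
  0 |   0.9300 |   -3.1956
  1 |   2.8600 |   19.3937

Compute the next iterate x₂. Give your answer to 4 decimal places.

1.2030

x₂ = 2.8600 − 19.3937·(2.8600 − 0.9300) / (19.3937 − (-3.1956))
   = 2.8600 − (37.429841)/(22.589300) = 1.203028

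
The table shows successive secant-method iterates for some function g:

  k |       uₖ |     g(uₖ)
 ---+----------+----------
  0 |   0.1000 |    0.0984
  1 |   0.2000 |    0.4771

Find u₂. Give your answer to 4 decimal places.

u₂ = 0.2000 − 0.4771·(0.2000 − 0.1000) / (0.4771 − 0.0984)
   = 0.2000 − (0.047710)/(0.378700) = 0.074016

0.0740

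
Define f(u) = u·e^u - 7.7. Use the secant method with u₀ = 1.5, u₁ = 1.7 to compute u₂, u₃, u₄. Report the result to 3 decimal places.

1.576, 1.582, 1.582

f(1.5) = -0.97747, f(1.7) = 1.60571
u₂ = 1.70000 − 1.60571·(1.70000 − 1.50000) / (1.60571 − (-0.97747)) = 1.70000 − (0.32114)/(2.58318) = 1.57568
f(1.57568) = -0.08313
u₃ = 1.57568 − (-0.08313)·(1.57568 − 1.70000) / (-0.08313 − 1.60571) = 1.57568 − (0.01033)/(-1.68884) = 1.58180
f(1.58180) = -0.00661
u₄ = 1.58180 − (-0.00661)·(1.58180 − 1.57568) / (-0.00661 − (-0.08313)) = 1.58180 − (-0.00004)/(0.07651) = 1.58233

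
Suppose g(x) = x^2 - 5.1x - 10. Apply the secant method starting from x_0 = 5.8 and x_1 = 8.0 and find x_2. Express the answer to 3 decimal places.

g(5.8) = -5.94000, g(8.0) = 13.20000
x_2 = 8.00000 − 13.20000·(8.00000 − 5.80000) / (13.20000 − (-5.94000)) = 8.00000 − (29.04000)/(19.14000) = 6.48276

6.483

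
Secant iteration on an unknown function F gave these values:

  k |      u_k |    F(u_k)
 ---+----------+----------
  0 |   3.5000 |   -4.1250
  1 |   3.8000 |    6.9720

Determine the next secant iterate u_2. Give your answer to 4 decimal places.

3.6115

u_2 = 3.8000 − 6.9720·(3.8000 − 3.5000) / (6.9720 − (-4.1250))
   = 3.8000 − (2.091600)/(11.097000) = 3.611517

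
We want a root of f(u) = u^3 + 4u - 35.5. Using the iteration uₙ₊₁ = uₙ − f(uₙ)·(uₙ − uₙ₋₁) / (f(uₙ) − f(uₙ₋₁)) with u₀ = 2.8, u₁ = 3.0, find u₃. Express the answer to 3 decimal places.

2.883

f(2.8) = -2.34800, f(3.0) = 3.50000
u₂ = 3.00000 − 3.50000·(3.00000 − 2.80000) / (3.50000 − (-2.34800)) = 3.00000 − (0.70000)/(5.84800) = 2.88030
f(2.88030) = -0.08343
u₃ = 2.88030 − (-0.08343)·(2.88030 − 3.00000) / (-0.08343 − 3.50000) = 2.88030 − (0.00999)/(-3.58343) = 2.88309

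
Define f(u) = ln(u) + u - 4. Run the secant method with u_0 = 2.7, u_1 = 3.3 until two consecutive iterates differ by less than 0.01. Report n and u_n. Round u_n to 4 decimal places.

n = 3, u_n = 2.9262

f(2.7) = -0.306748, f(3.3) = 0.493922
u_2 = 3.300000 − 0.493922·(0.600000)/(0.800671) = 2.929868;  |Δ| = 0.370132
f(2.929868) = 0.004826
u_3 = 2.929868 − 0.004826·(-0.370132)/(-0.489096) = 2.926216;  |Δ| = 0.003652
|u_3 − u_2| = 0.003652 < 0.01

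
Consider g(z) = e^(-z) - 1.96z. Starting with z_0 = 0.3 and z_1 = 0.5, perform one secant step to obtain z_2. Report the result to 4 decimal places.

0.3581

g(0.3) = 0.152818, g(0.5) = -0.373469
z_2 = 0.500000 − (-0.373469)·(0.500000 − 0.300000) / (-0.373469 − 0.152818) = 0.500000 − (-0.074694)/(-0.526288) = 0.358074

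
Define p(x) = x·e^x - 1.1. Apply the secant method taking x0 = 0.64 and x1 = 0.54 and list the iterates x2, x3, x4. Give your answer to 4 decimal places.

p(0.64) = 0.113748, p(0.54) = -0.173356
x2 = 0.540000 − (-0.173356)·(0.540000 − 0.640000) / (-0.173356 − 0.113748) = 0.540000 − (0.017336)/(-0.287104) = 0.600381
p(0.600381) = -0.005618
x3 = 0.600381 − (-0.005618)·(0.600381 − 0.540000) / (-0.005618 − (-0.173356)) = 0.600381 − (-0.000339)/(0.167739) = 0.602403
p(0.602403) = 0.000291
x4 = 0.602403 − 0.000291·(0.602403 − 0.600381) / (0.000291 − (-0.005618)) = 0.602403 − (0.000001)/(0.005909) = 0.602304

0.6004, 0.6024, 0.6023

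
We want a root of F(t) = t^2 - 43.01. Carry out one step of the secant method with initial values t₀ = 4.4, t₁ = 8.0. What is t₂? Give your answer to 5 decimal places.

F(4.4) = -23.6500000, F(8.0) = 20.9900000
t₂ = 8.0000000 − 20.9900000·(8.0000000 − 4.4000000) / (20.9900000 − (-23.6500000)) = 8.0000000 − (75.5640000)/(44.6400000) = 6.3072581

6.30726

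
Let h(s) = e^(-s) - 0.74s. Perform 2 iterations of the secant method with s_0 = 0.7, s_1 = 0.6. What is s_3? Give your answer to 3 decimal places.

h(0.7) = -0.02141, h(0.6) = 0.10481
s_2 = 0.60000 − 0.10481·(0.60000 − 0.70000) / (0.10481 − (-0.02141)) = 0.60000 − (-0.01048)/(0.12623) = 0.68303
h(0.68303) = -0.00036
s_3 = 0.68303 − (-0.00036)·(0.68303 − 0.60000) / (-0.00036 − 0.10481) = 0.68303 − (-0.00003)/(-0.10518) = 0.68275

0.683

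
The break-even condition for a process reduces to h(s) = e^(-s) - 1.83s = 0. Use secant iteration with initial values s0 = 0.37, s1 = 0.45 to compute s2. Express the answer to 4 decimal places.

0.3755

h(0.37) = 0.013634, h(0.45) = -0.185872
s2 = 0.450000 − (-0.185872)·(0.450000 − 0.370000) / (-0.185872 − 0.013634) = 0.450000 − (-0.014870)/(-0.199506) = 0.375467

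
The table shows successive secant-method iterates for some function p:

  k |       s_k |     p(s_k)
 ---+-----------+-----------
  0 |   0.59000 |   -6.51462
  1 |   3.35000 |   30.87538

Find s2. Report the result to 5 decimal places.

s2 = 3.35000 − 30.87538·(3.35000 − 0.59000) / (30.87538 − (-6.51462))
   = 3.35000 − (85.2160488)/(37.3900000) = 1.0708866

1.07089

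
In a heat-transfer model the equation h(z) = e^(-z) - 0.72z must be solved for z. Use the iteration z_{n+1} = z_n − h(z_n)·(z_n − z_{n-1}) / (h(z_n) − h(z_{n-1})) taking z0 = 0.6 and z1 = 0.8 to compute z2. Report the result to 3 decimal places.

0.696

h(0.6) = 0.11681, h(0.8) = -0.12667
z2 = 0.80000 − (-0.12667)·(0.80000 − 0.60000) / (-0.12667 − 0.11681) = 0.80000 − (-0.02533)/(-0.24348) = 0.69595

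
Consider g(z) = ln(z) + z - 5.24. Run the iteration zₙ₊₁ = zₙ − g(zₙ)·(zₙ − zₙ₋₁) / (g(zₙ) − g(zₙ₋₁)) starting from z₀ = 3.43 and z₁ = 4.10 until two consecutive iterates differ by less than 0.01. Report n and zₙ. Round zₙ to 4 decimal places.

n = 3, zₙ = 3.8833

g(3.43) = -0.577440, g(4.10) = 0.270987
z₂ = 4.100000 − 0.270987·(0.670000)/(0.848427) = 3.886002;  |Δ| = 0.213998
g(3.886002) = 0.003383
z₃ = 3.886002 − 0.003383·(-0.213998)/(-0.267604) = 3.883297;  |Δ| = 0.002706
|z₃ − z₂| = 0.002706 < 0.01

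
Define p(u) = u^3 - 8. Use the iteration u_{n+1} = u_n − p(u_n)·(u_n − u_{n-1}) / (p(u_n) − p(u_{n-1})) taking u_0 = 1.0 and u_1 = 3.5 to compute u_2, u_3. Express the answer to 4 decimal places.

1.4179, 1.6858

p(1.0) = -7.000000, p(3.5) = 34.875000
u_2 = 3.500000 − 34.875000·(3.500000 − 1.000000) / (34.875000 − (-7.000000)) = 3.500000 − (87.187500)/(41.875000) = 1.417910
p(1.417910) = -5.149334
u_3 = 1.417910 − (-5.149334)·(1.417910 − 3.500000) / (-5.149334 − 34.875000) = 1.417910 − (10.721374)/(-40.024334) = 1.685782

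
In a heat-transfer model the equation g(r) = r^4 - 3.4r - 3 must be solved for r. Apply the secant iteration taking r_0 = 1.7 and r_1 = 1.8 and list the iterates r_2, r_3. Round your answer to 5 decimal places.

1.72370, 1.72548

g(1.7) = -0.4279000, g(1.8) = 1.3776000
r_2 = 1.8000000 − 1.3776000·(1.8000000 − 1.7000000) / (1.3776000 − (-0.4279000)) = 1.8000000 − (0.1377600)/(1.8055000) = 1.7236998
g(1.7236998) = -0.0329004
r_3 = 1.7236998 − (-0.0329004)·(1.7236998 − 1.8000000) / (-0.0329004 − 1.3776000) = 1.7236998 − (0.0025103)/(-1.4105004) = 1.7254795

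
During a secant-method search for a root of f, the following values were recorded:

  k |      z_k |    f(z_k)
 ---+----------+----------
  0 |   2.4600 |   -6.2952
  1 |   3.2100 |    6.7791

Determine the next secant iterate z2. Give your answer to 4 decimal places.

z2 = 3.2100 − 6.7791·(3.2100 − 2.4600) / (6.7791 − (-6.2952))
   = 3.2100 − (5.084325)/(13.074300) = 2.821121

2.8211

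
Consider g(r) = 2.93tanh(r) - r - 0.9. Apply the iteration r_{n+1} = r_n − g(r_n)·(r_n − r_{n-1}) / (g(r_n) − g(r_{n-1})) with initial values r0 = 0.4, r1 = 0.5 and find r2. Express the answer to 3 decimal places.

0.533

g(0.4) = -0.18675, g(0.5) = -0.04600
r2 = 0.50000 − (-0.04600)·(0.50000 − 0.40000) / (-0.04600 − (-0.18675)) = 0.50000 − (-0.00460)/(0.14075) = 0.53268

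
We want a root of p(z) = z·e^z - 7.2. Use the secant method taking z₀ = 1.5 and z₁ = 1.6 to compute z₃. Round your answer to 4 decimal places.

1.5413

p(1.5) = -0.477466, p(1.6) = 0.724852
z₂ = 1.600000 − 0.724852·(1.600000 − 1.500000) / (0.724852 − (-0.477466)) = 1.600000 − (0.072485)/(1.202318) = 1.539712
p(1.539712) = -0.019941
z₃ = 1.539712 − (-0.019941)·(1.539712 − 1.600000) / (-0.019941 − 0.724852) = 1.539712 − (0.001202)/(-0.744793) = 1.541326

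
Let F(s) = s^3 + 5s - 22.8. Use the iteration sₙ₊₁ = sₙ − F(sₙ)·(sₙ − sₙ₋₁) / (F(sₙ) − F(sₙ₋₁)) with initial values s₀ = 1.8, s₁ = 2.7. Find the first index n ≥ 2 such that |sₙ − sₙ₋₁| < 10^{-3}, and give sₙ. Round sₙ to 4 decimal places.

F(1.8) = -7.968000, F(2.7) = 10.383000
s₂ = 2.700000 − 10.383000·(0.900000)/(18.351000) = 2.190780;  |Δ| = 0.509220
F(2.190780) = -1.331418
s₃ = 2.190780 − (-1.331418)·(-0.509220)/(-11.714418) = 2.248656;  |Δ| = 0.057876
F(2.248656) = -0.186497
s₄ = 2.248656 − (-0.186497)·(0.057876)/(1.144921) = 2.258083;  |Δ| = 0.009427
F(2.258083) = 0.004250
s₅ = 2.258083 − 0.004250·(0.009427)/(0.190746) = 2.257873;  |Δ| = 0.000210
|s₅ − s₄| = 0.000210 < 10^{-3}

n = 5, sₙ = 2.2579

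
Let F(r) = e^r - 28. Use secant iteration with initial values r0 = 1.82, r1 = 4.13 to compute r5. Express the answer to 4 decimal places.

3.3229

F(1.82) = -21.828142, F(4.13) = 34.177923
r2 = 4.130000 − 34.177923·(4.130000 − 1.820000) / (34.177923 − (-21.828142)) = 4.130000 − (78.951002)/(56.006064) = 2.720313
F(2.720313) = -12.814920
r3 = 2.720313 − (-12.814920)·(2.720313 − 4.130000) / (-12.814920 − 34.177923) = 2.720313 − (18.065022)/(-46.992843) = 3.104734
F(3.104734) = -5.696713
r4 = 3.104734 − (-5.696713)·(3.104734 − 2.720313) / (-5.696713 − (-12.814920)) = 3.104734 − (-2.189935)/(7.118207) = 3.412387
F(3.412387) = 2.337562
r5 = 3.412387 − 2.337562·(3.412387 − 3.104734) / (2.337562 − (-5.696713)) = 3.412387 − (0.719157)/(8.034275) = 3.322876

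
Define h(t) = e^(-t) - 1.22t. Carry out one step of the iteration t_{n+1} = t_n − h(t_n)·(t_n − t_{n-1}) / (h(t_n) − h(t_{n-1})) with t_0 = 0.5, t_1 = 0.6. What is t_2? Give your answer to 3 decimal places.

h(0.5) = -0.00347, h(0.6) = -0.18319
t_2 = 0.60000 − (-0.18319)·(0.60000 − 0.50000) / (-0.18319 − (-0.00347)) = 0.60000 − (-0.01832)/(-0.17972) = 0.49807

0.498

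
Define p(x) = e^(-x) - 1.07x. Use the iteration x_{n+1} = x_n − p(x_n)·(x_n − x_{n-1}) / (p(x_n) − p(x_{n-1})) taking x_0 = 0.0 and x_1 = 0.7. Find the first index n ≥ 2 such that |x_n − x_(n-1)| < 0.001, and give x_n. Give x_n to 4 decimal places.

n = 4, x_n = 0.5430

p(0.0) = 1.000000, p(0.7) = -0.252415
x_2 = 0.700000 − (-0.252415)·(0.700000)/(-1.252415) = 0.558920;  |Δ| = 0.141080
p(0.558920) = -0.026219
x_3 = 0.558920 − (-0.026219)·(-0.141080)/(0.226196) = 0.542568;  |Δ| = 0.016353
p(0.542568) = 0.000707
x_4 = 0.542568 − 0.000707·(-0.016353)/(0.026925) = 0.542997;  |Δ| = 0.000429
|x_4 − x_3| = 0.000429 < 0.001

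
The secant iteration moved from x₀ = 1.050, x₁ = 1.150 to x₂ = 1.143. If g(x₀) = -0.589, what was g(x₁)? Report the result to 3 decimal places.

0.044

The secant line through (1.050, -0.589) and (1.150, g(x₁)) crosses zero at x₂ = 1.143.
So (1.050, -0.589), (1.150, g(x₁)), (1.143, 0) are collinear:
g(x₁) = -0.589 · (1.150 − 1.143) / (1.050 − 1.143) = -0.589 · (0.00700)/(-0.09300) = 0.04433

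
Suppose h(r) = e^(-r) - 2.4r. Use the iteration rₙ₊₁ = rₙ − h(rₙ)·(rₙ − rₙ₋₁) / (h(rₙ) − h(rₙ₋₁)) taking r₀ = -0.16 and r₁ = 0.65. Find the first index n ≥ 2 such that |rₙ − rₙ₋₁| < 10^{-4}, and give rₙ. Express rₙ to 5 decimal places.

h(-0.16) = 1.5575109, h(0.65) = -1.0379542
r₂ = 0.6500000 − (-1.0379542)·(0.8100000)/(-2.5954651) = 0.3260723;  |Δ| = 0.3239277
h(0.3260723) = -0.0608207
r₃ = 0.3260723 − (-0.0608207)·(-0.3239277)/(0.9771336) = 0.3059098;  |Δ| = 0.0201625
h(0.3059098) = 0.0022695
r₄ = 0.3059098 − 0.0022695·(-0.0201625)/(0.0630902) = 0.3066351;  |Δ| = 0.0007253
h(0.3066351) = -0.0000052
r₅ = 0.3066351 − (-0.0000052)·(0.0007253)/(-0.0022747) = 0.3066335;  |Δ| = 0.0000016
|r₅ − r₄| = 0.0000016 < 10^{-4}

n = 5, rₙ = 0.30663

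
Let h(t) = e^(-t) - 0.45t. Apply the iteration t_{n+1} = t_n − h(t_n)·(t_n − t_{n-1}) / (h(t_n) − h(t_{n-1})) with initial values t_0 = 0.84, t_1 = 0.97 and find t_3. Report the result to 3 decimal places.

h(0.84) = 0.05371, h(0.97) = -0.05742
t_2 = 0.97000 − (-0.05742)·(0.97000 − 0.84000) / (-0.05742 − 0.05371) = 0.97000 − (-0.00746)/(-0.11113) = 0.90283
h(0.90283) = -0.00085
t_3 = 0.90283 − (-0.00085)·(0.90283 − 0.97000) / (-0.00085 − (-0.05742)) = 0.90283 − (0.00006)/(0.05656) = 0.90182

0.902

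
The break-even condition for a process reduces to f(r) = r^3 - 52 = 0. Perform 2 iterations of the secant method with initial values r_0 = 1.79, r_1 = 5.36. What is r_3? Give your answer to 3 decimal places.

3.426

f(1.79) = -46.26466, f(5.36) = 101.99066
r_2 = 5.36000 − 101.99066·(5.36000 − 1.79000) / (101.99066 − (-46.26466)) = 5.36000 − (364.10664)/(148.25532) = 2.90406
f(2.90406) = -27.50850
r_3 = 2.90406 − (-27.50850)·(2.90406 − 5.36000) / (-27.50850 − 101.99066) = 2.90406 − (67.55933)/(-129.49916) = 3.42575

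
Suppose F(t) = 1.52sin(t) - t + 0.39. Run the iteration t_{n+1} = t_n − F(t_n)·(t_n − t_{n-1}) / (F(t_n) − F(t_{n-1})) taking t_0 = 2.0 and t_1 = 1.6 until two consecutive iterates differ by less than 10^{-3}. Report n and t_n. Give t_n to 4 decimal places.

F(2.0) = -0.227868, F(1.6) = 0.309352
t_2 = 1.600000 − 0.309352·(-0.400000)/(0.537220) = 1.830335;  |Δ| = 0.230335
F(1.830335) = 0.028757
t_3 = 1.830335 − 0.028757·(0.230335)/(-0.280595) = 1.853942;  |Δ| = 0.023606
F(1.853942) = -0.004466
t_4 = 1.853942 − (-0.004466)·(0.023606)/(-0.033223) = 1.850769;  |Δ| = 0.003173
F(1.850769) = 0.000047
t_5 = 1.850769 − 0.000047·(-0.003173)/(0.004513) = 1.850802;  |Δ| = 0.000033
|t_5 − t_4| = 0.000033 < 10^{-3}

n = 5, t_n = 1.8508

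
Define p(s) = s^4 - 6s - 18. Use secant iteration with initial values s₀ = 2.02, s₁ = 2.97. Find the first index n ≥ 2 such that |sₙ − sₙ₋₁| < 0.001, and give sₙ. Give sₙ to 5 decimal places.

n = 6, sₙ = 2.38405

p(2.02) = -13.4703358, p(2.97) = 41.9882768
s₂ = 2.9700000 − 41.9882768·(0.9500000)/(55.4586127) = 2.2507454;  |Δ| = 0.7192546
p(2.2507454) = -5.8415875
s₃ = 2.2507454 − (-5.8415875)·(-0.7192546)/(-47.8298643) = 2.3385899;  |Δ| = 0.0878445
p(2.3385899) = -2.1215509
s₄ = 2.3385899 − (-2.1215509)·(0.0878445)/(3.7200366) = 2.3886879;  |Δ| = 0.0500980
p(2.3886879) = 0.2243662
s₅ = 2.3886879 − 0.2243662·(0.0500980)/(2.3459171) = 2.3838964;  |Δ| = 0.0047914
p(2.3838964) = -0.0073186
s₆ = 2.3838964 − (-0.0073186)·(-0.0047914)/(-0.2316848) = 2.3840478;  |Δ| = 0.0001514
|s₆ − s₅| = 0.0001514 < 0.001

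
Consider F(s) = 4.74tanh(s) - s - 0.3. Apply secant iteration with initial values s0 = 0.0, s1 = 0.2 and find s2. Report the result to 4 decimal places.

0.0816

F(0.0) = -0.300000, F(0.2) = 0.435559
s2 = 0.200000 − 0.435559·(0.200000 − 0.000000) / (0.435559 − (-0.300000)) = 0.200000 − (0.087112)/(0.735559) = 0.081571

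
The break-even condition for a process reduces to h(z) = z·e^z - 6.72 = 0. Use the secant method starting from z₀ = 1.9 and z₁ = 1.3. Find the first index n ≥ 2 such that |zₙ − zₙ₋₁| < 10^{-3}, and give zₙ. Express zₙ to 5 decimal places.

n = 5, zₙ = 1.49977

h(1.9) = 5.9831994, h(1.3) = -1.9499143
z₂ = 1.3000000 − (-1.9499143)·(-0.6000000)/(-7.9331138) = 1.4474766;  |Δ| = 0.1474766
h(1.4474766) = -0.5647932
z₃ = 1.4474766 − (-0.5647932)·(0.1474766)/(1.3851211) = 1.5076112;  |Δ| = 0.0601347
h(1.5076112) = 0.0882676
z₄ = 1.5076112 − 0.0882676·(0.0601347)/(0.6530608) = 1.4994835;  |Δ| = 0.0081278
h(1.4994835) = -0.0032517
z₅ = 1.4994835 − (-0.0032517)·(-0.0081278)/(-0.0915193) = 1.4997722;  |Δ| = 0.0002888
|z₅ − z₄| = 0.0002888 < 10^{-3}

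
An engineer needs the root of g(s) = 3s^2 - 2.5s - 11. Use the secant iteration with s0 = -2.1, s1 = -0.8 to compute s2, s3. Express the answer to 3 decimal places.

g(-2.1) = 7.48000, g(-0.8) = -7.08000
s2 = -0.80000 − (-7.08000)·(-0.80000 − (-2.10000)) / (-7.08000 − 7.48000) = -0.80000 − (-9.20400)/(-14.56000) = -1.43214
g(-1.43214) = -1.26654
s3 = -1.43214 − (-1.26654)·(-1.43214 − (-0.80000)) / (-1.26654 − (-7.08000)) = -1.43214 − (0.80064)/(5.81346) = -1.56986

-1.432, -1.570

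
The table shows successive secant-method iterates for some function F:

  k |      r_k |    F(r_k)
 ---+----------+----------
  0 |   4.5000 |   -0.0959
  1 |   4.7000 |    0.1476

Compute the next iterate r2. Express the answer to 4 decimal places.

r2 = 4.7000 − 0.1476·(4.7000 − 4.5000) / (0.1476 − (-0.0959))
   = 4.7000 − (0.029520)/(0.243500) = 4.578768

4.5788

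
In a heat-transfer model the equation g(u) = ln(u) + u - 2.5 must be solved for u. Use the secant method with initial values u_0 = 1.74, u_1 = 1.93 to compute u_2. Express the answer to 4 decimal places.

1.8734

g(1.74) = -0.206115, g(1.93) = 0.087520
u_2 = 1.930000 − 0.087520·(1.930000 − 1.740000) / (0.087520 − (-0.206115)) = 1.930000 − (0.016629)/(0.293635) = 1.873369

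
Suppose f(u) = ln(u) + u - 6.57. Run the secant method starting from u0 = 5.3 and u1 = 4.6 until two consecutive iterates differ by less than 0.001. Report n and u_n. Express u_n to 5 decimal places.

n = 4, u_n = 4.96715

f(5.3) = 0.3977068, f(4.6) = -0.4439437
u2 = 4.6000000 − (-0.4439437)·(-0.7000000)/(-0.8416505) = 4.9692276;  |Δ| = 0.3692276
f(4.9692276) = 0.0024920
u3 = 4.9692276 − 0.0024920·(0.3692276)/(0.4464357) = 4.9671666;  |Δ| = 0.0020610
f(4.9671666) = 0.0000161
u4 = 4.9671666 − 0.0000161·(-0.0020610)/(-0.0024759) = 4.9671531;  |Δ| = 0.0000134
|u4 − u3| = 0.0000134 < 0.001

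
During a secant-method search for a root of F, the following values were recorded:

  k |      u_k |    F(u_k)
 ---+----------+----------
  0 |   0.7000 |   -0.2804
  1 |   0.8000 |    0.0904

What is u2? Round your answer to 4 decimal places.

u2 = 0.8000 − 0.0904·(0.8000 − 0.7000) / (0.0904 − (-0.2804))
   = 0.8000 − (0.009040)/(0.370800) = 0.775620

0.7756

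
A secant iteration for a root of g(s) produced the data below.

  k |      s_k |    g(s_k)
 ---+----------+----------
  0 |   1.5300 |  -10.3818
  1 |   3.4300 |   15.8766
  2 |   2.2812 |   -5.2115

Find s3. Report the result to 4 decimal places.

s3 = 2.2812 − (-5.2115)·(2.2812 − 3.4300) / (-5.2115 − 15.8766)
   = 2.2812 − (5.986971)/(-21.088100) = 2.565103

2.5651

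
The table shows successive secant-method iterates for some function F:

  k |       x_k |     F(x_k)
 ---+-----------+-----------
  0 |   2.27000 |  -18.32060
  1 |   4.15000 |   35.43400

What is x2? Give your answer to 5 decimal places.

x2 = 4.15000 − 35.43400·(4.15000 − 2.27000) / (35.43400 − (-18.32060))
   = 4.15000 − (66.6159200)/(53.7546000) = 2.9107401

2.91074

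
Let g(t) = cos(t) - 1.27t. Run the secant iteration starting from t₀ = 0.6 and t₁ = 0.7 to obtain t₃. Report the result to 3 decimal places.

g(0.6) = 0.06334, g(0.7) = -0.12416
t₂ = 0.70000 − (-0.12416)·(0.70000 − 0.60000) / (-0.12416 − 0.06334) = 0.70000 − (-0.01242)/(-0.18749) = 0.63378
g(0.63378) = 0.00089
t₃ = 0.63378 − 0.00089·(0.63378 − 0.70000) / (0.00089 − (-0.12416)) = 0.63378 − (-0.00006)/(0.12505) = 0.63425

0.634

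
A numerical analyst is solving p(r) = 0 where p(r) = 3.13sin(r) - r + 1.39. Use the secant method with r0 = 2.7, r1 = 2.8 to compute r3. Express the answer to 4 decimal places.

2.7072

p(2.7) = 0.027699, p(2.8) = -0.361487
r2 = 2.800000 − (-0.361487)·(2.800000 − 2.700000) / (-0.361487 − 0.027699) = 2.800000 − (-0.036149)/(-0.389186) = 2.707117
p(2.707117) = 0.000408
r3 = 2.707117 − 0.000408·(2.707117 − 2.800000) / (0.000408 − (-0.361487)) = 2.707117 − (-0.000038)/(0.361895) = 2.707222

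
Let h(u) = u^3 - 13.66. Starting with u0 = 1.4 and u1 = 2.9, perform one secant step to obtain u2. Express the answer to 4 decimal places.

h(1.4) = -10.916000, h(2.9) = 10.729000
u2 = 2.900000 − 10.729000·(2.900000 − 1.400000) / (10.729000 − (-10.916000)) = 2.900000 − (16.093500)/(21.645000) = 2.156480

2.1565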